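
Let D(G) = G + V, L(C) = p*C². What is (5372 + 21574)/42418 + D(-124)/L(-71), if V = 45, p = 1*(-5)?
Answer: 341262476/534572845 ≈ 0.63838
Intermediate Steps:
p = -5
L(C) = -5*C²
D(G) = 45 + G (D(G) = G + 45 = 45 + G)
(5372 + 21574)/42418 + D(-124)/L(-71) = (5372 + 21574)/42418 + (45 - 124)/((-5*(-71)²)) = 26946*(1/42418) - 79/((-5*5041)) = 13473/21209 - 79/(-25205) = 13473/21209 - 79*(-1/25205) = 13473/21209 + 79/25205 = 341262476/534572845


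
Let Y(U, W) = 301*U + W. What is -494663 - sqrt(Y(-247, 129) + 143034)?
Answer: -494663 - 4*sqrt(4301) ≈ -4.9493e+5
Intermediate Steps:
Y(U, W) = W + 301*U
-494663 - sqrt(Y(-247, 129) + 143034) = -494663 - sqrt((129 + 301*(-247)) + 143034) = -494663 - sqrt((129 - 74347) + 143034) = -494663 - sqrt(-74218 + 143034) = -494663 - sqrt(68816) = -494663 - 4*sqrt(4301)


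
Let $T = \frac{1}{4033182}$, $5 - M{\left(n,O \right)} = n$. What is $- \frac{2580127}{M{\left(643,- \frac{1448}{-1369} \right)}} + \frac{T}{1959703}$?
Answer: $\frac{463475183161284745}{114605663541717} \approx 4044.1$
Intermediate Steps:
$M{\left(n,O \right)} = 5 - n$
$T = \frac{1}{4033182} \approx 2.4794 \cdot 10^{-7}$
$- \frac{2580127}{M{\left(643,- \frac{1448}{-1369} \right)}} + \frac{T}{1959703} = - \frac{2580127}{5 - 643} + \frac{1}{4033182 \cdot 1959703} = - \frac{2580127}{5 - 643} + \frac{1}{4033182} \cdot \frac{1}{1959703} = - \frac{2580127}{-638} + \frac{1}{7903838864946} = \left(-2580127\right) \left(- \frac{1}{638}\right) + \frac{1}{7903838864946} = \frac{234557}{58} + \frac{1}{7903838864946} = \frac{463475183161284745}{114605663541717}$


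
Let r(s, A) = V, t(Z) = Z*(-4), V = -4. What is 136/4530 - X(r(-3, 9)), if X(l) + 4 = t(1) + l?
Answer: 27248/2265 ≈ 12.030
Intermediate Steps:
t(Z) = -4*Z
r(s, A) = -4
X(l) = -8 + l (X(l) = -4 + (-4*1 + l) = -4 + (-4 + l) = -8 + l)
136/4530 - X(r(-3, 9)) = 136/4530 - (-8 - 4) = 136*(1/4530) - 1*(-12) = 68/2265 + 12 = 27248/2265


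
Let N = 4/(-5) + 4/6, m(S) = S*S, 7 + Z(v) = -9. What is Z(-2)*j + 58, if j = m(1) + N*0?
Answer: 42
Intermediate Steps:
Z(v) = -16 (Z(v) = -7 - 9 = -16)
m(S) = S²
N = -2/15 (N = 4*(-⅕) + 4*(⅙) = -⅘ + ⅔ = -2/15 ≈ -0.13333)
j = 1 (j = 1² - 2/15*0 = 1 + 0 = 1)
Z(-2)*j + 58 = -16*1 + 58 = -16 + 58 = 42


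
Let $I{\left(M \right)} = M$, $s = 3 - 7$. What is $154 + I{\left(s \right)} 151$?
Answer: $-450$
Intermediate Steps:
$s = -4$ ($s = 3 - 7 = -4$)
$154 + I{\left(s \right)} 151 = 154 - 604 = -450$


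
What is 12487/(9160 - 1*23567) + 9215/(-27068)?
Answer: -470758621/389968676 ≈ -1.2072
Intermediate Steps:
12487/(9160 - 1*23567) + 9215/(-27068) = 12487/(9160 - 23567) + 9215*(-1/27068) = 12487/(-14407) - 9215/27068 = 12487*(-1/14407) - 9215/27068 = -12487/14407 - 9215/27068 = -470758621/389968676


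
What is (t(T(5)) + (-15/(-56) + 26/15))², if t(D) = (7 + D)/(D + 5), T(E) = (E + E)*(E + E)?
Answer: 6436369/705600 ≈ 9.1218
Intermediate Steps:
T(E) = 4*E² (T(E) = (2*E)*(2*E) = 4*E²)
t(D) = (7 + D)/(5 + D)
(t(T(5)) + (-15/(-56) + 26/15))² = ((7 + 4*5²)/(5 + 4*5²) + (-15/(-56) + 26/15))² = ((7 + 4*25)/(5 + 4*25) + (-15*(-1/56) + 26*(1/15)))² = ((7 + 100)/(5 + 100) + (15/56 + 26/15))² = (107/105 + 1681/840)² = (2537/840)² = 6436369/705600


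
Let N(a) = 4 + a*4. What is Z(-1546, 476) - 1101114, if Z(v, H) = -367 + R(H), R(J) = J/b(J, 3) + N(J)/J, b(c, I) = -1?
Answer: -131132406/119 ≈ -1.1020e+6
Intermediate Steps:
N(a) = 4 + 4*a
R(J) = -J + (4 + 4*J)/J (R(J) = J/(-1) + (4 + 4*J)/J = J*(-1) + (4 + 4*J)/J = -J + (4 + 4*J)/J)
Z(v, H) = -363 - H + 4/H (Z(v, H) = -367 + (4 - H + 4/H) = -363 - H + 4/H)
Z(-1546, 476) - 1101114 = (-363 - 1*476 + 4/476) - 1101114 = (-363 - 476 + 4*(1/476)) - 1101114 = (-363 - 476 + 1/119) - 1101114 = -99840/119 - 1101114 = -131132406/119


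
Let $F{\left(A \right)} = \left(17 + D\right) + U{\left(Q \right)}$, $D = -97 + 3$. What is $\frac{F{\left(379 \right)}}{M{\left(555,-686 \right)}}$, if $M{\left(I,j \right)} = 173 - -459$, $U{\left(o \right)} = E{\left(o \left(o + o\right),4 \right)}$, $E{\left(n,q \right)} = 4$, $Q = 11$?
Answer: $- \frac{73}{632} \approx -0.11551$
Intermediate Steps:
$D = -94$
$U{\left(o \right)} = 4$
$M{\left(I,j \right)} = 632$ ($M{\left(I,j \right)} = 173 + 459 = 632$)
$F{\left(A \right)} = -73$ ($F{\left(A \right)} = \left(17 - 94\right) + 4 = -77 + 4 = -73$)
$\frac{F{\left(379 \right)}}{M{\left(555,-686 \right)}} = - \frac{73}{632}$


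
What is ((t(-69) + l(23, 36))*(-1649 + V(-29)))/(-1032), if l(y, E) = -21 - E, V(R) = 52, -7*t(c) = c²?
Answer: -7985/7 ≈ -1140.7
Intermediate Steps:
t(c) = -c²/7
((t(-69) + l(23, 36))*(-1649 + V(-29)))/(-1032) = ((-⅐*(-69)² + (-21 - 1*36))*(-1649 + 52))/(-1032) = ((-⅐*4761 + (-21 - 36))*(-1597))*(-1/1032) = ((-4761/7 - 57)*(-1597))*(-1/1032) = -5160/7*(-1597)*(-1/1032) = (8240520/7)*(-1/1032) = -7985/7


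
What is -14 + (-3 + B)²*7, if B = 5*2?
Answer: 329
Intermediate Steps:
B = 10
-14 + (-3 + B)²*7 = -14 + (-3 + 10)²*7 = -14 + 7²*7 = -14 + 49*7 = -14 + 343 = 329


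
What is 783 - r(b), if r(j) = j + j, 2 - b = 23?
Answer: 825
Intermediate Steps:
b = -21 (b = 2 - 1*23 = 2 - 23 = -21)
r(j) = 2*j
783 - r(b) = 783 - 2*(-21) = 783 - 1*(-42) = 783 + 42 = 825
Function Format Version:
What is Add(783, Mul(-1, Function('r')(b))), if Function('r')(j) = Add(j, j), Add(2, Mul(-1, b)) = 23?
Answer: 825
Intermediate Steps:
b = -21 (b = Add(2, Mul(-1, 23)) = Add(2, -23) = -21)
Function('r')(j) = Mul(2, j)
Add(783, Mul(-1, Function('r')(b))) = Add(783, Mul(-1, Mul(2, -21))) = Add(783, Mul(-1, -42)) = Add(783, 42) = 825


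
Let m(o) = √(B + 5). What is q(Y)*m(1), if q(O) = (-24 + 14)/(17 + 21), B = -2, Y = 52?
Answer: -5*√3/19 ≈ -0.45580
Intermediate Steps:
q(O) = -5/19 (q(O) = -10/38 = -10*1/38 = -5/19)
m(o) = √3 (m(o) = √(-2 + 5) = √3)
q(Y)*m(1) = -5*√3/19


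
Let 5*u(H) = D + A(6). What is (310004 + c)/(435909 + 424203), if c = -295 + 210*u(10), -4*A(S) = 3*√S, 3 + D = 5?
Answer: 28163/78192 - 7*√6/191136 ≈ 0.36009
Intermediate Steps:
D = 2 (D = -3 + 5 = 2)
A(S) = -3*√S/4
u(H) = ⅖ - 3*√6/20 (u(H) = (2 - 3*√6/4)/5 = ⅖ - 3*√6/20)
c = -211 - 63*√6/2 (c = -295 + 210*(⅖ - 3*√6/20) = -295 + (84 - 63*√6/2) = -211 - 63*√6/2 ≈ -288.16)
(310004 + c)/(435909 + 424203) = (310004 + (-211 - 63*√6/2))/(435909 + 424203) = (309793 - 63*√6/2)/860112 = (309793 - 63*√6/2)*(1/860112) = 28163/78192 - 7*√6/191136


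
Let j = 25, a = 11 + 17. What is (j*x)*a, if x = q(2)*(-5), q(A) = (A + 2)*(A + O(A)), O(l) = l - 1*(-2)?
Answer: -84000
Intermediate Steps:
O(l) = 2 + l (O(l) = l + 2 = 2 + l)
q(A) = (2 + A)*(2 + 2*A) (q(A) = (A + 2)*(A + (2 + A)) = (2 + A)*(2 + 2*A))
x = -120 (x = (4 + 2*2² + 6*2)*(-5) = (4 + 2*4 + 12)*(-5) = (4 + 8 + 12)*(-5) = 24*(-5) = -120)
a = 28
(j*x)*a = (25*(-120))*28 = -3000*28 = -84000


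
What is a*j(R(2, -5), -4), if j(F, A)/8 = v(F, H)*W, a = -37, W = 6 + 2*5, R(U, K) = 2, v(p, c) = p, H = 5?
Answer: -9472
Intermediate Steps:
W = 16 (W = 6 + 10 = 16)
j(F, A) = 128*F (j(F, A) = 8*(F*16) = 8*(16*F) = 128*F)
a*j(R(2, -5), -4) = -4736*2 = -37*256 = -9472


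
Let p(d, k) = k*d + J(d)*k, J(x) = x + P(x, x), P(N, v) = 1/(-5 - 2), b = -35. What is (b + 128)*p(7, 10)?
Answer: 90210/7 ≈ 12887.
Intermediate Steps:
P(N, v) = -1/7 (P(N, v) = 1/(-7) = -1/7)
J(x) = -1/7 + x (J(x) = x - 1/7 = -1/7 + x)
p(d, k) = d*k + k*(-1/7 + d) (p(d, k) = k*d + (-1/7 + d)*k = d*k + k*(-1/7 + d))
(b + 128)*p(7, 10) = (-35 + 128)*((1/7)*10*(-1 + 14*7)) = 93*((1/7)*10*(-1 + 98)) = 93*((1/7)*10*97) = 93*(970/7) = 90210/7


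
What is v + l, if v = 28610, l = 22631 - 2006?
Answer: 49235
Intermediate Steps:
l = 20625
v + l = 28610 + 20625 = 49235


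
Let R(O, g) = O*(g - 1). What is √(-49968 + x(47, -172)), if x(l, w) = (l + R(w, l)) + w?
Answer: 3*I*√6445 ≈ 240.84*I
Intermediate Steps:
R(O, g) = O*(-1 + g)
x(l, w) = l + w + w*(-1 + l) (x(l, w) = (l + w*(-1 + l)) + w = l + w + w*(-1 + l))
√(-49968 + x(47, -172)) = √(-49968 + 47*(1 - 172)) = √(-49968 + 47*(-171)) = √(-49968 - 8037) = √(-58005) = 3*I*√6445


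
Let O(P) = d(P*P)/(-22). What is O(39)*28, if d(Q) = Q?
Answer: -21294/11 ≈ -1935.8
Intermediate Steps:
O(P) = -P**2/22 (O(P) = (P*P)/(-22) = P**2*(-1/22) = -P**2/22)
O(39)*28 = -1/22*39**2*28 = -1/22*1521*28 = -1521/22*28 = -21294/11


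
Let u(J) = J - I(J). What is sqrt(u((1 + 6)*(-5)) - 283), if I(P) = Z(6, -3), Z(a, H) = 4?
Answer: I*sqrt(322) ≈ 17.944*I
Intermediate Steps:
I(P) = 4
u(J) = -4 + J (u(J) = J - 1*4 = J - 4 = -4 + J)
sqrt(u((1 + 6)*(-5)) - 283) = sqrt((-4 + (1 + 6)*(-5)) - 283) = sqrt((-4 + 7*(-5)) - 283) = sqrt((-4 - 35) - 283) = sqrt(-39 - 283) = sqrt(-322) = I*sqrt(322)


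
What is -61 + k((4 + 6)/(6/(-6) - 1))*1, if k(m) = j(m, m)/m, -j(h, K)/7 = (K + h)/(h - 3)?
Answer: -237/4 ≈ -59.250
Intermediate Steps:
j(h, K) = -7*(K + h)/(-3 + h) (j(h, K) = -7*(K + h)/(h - 3) = -7*(K + h)/(-3 + h))
k(m) = -14/(-3 + m) (k(m) = (7*(-m - m)/(-3 + m))/m = (7*(-2*m)/(-3 + m))/m = (-14*m/(-3 + m))/m = -14/(-3 + m))
-61 + k((4 + 6)/(6/(-6) - 1))*1 = -61 - 14/(-3 + (4 + 6)/(6/(-6) - 1))*1 = -61 - 14/(-3 + 10/(6*(-⅙) - 1))*1 = -61 - 14/(-3 + 10/(-1 - 1))*1 = -61 - 14/(-3 + 10/(-2))*1 = -61 - 14/(-3 + 10*(-½))*1 = -61 - 14/(-3 - 5)*1 = -61 - 14/(-8)*1 = -61 - 14*(-⅛)*1 = -61 + (7/4)*1 = -61 + 7/4 = -237/4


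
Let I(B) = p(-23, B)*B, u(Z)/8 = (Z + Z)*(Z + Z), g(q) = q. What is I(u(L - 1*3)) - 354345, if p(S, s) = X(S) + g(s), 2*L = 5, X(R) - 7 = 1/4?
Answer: -354223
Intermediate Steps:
X(R) = 29/4 (X(R) = 7 + 1/4 = 29/4)
L = 5/2 (L = (1/2)*5 = 5/2 ≈ 2.5000)
p(S, s) = 29/4 + s
u(Z) = 32*Z**2 (u(Z) = 8*((Z + Z)*(Z + Z)) = 8*((2*Z)*(2*Z)) = 8*(4*Z**2) = 32*Z**2)
I(B) = B*(29/4 + B) (I(B) = (29/4 + B)*B = B*(29/4 + B))
I(u(L - 1*3)) - 354345 = (32*(5/2 - 1*3)**2)*(29 + 4*(32*(5/2 - 1*3)**2))/4 - 354345 = (32*(5/2 - 3)**2)*(29 + 4*(32*(5/2 - 3)**2))/4 - 354345 = (32*(-1/2)**2)*(29 + 4*(32*(-1/2)**2))/4 - 354345 = (32*(1/4))*(29 + 4*(32*(1/4)))/4 - 354345 = (1/4)*8*(29 + 4*8) - 354345 = (1/4)*8*(29 + 32) - 354345 = (1/4)*8*61 - 354345 = 122 - 354345 = -354223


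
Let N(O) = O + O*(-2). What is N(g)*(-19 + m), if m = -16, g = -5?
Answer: -175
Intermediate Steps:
N(O) = -O (N(O) = O - 2*O = -O)
N(g)*(-19 + m) = (-1*(-5))*(-19 - 16) = 5*(-35) = -175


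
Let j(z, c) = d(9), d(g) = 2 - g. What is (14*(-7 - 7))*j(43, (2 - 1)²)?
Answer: 1372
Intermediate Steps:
j(z, c) = -7 (j(z, c) = 2 - 1*9 = 2 - 9 = -7)
(14*(-7 - 7))*j(43, (2 - 1)²) = (14*(-7 - 7))*(-7) = (14*(-14))*(-7) = -196*(-7) = 1372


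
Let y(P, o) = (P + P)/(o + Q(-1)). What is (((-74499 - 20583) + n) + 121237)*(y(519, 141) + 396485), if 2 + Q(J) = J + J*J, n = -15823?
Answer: 569421864396/139 ≈ 4.0966e+9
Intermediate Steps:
Q(J) = -2 + J + J**2 (Q(J) = -2 + (J + J*J) = -2 + (J + J**2) = -2 + J + J**2)
y(P, o) = 2*P/(-2 + o) (y(P, o) = (P + P)/(o + (-2 - 1 + (-1)**2)) = (2*P)/(o + (-2 - 1 + 1)) = (2*P)/(o - 2) = (2*P)/(-2 + o) = 2*P/(-2 + o))
(((-74499 - 20583) + n) + 121237)*(y(519, 141) + 396485) = (((-74499 - 20583) - 15823) + 121237)*(2*519/(-2 + 141) + 396485) = ((-95082 - 15823) + 121237)*(2*519/139 + 396485) = (-110905 + 121237)*(2*519*(1/139) + 396485) = 10332*(1038/139 + 396485) = 10332*(55112453/139) = 569421864396/139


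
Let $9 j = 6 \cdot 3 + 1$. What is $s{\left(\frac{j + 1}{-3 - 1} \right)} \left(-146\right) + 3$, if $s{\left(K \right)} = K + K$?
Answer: $\frac{2071}{9} \approx 230.11$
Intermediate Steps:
$j = \frac{19}{9}$ ($j = \frac{6 \cdot 3 + 1}{9} = \frac{18 + 1}{9} = \frac{1}{9} \cdot 19 = \frac{19}{9} \approx 2.1111$)
$s{\left(K \right)} = 2 K$
$s{\left(\frac{j + 1}{-3 - 1} \right)} \left(-146\right) + 3 = 2 \frac{\frac{19}{9} + 1}{-3 - 1} \left(-146\right) + 3 = 2 \frac{28}{9 \left(-4\right)} \left(-146\right) + 3 = 2 \cdot \frac{28}{9} \left(- \frac{1}{4}\right) \left(-146\right) + 3 = 2 \left(- \frac{7}{9}\right) \left(-146\right) + 3 = \left(- \frac{14}{9}\right) \left(-146\right) + 3 = \frac{2044}{9} + 3 = \frac{2071}{9}$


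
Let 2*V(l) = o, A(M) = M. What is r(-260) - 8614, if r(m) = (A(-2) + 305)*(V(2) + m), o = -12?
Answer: -89212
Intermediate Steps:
V(l) = -6 (V(l) = (1/2)*(-12) = -6)
r(m) = -1818 + 303*m (r(m) = (-2 + 305)*(-6 + m) = 303*(-6 + m) = -1818 + 303*m)
r(-260) - 8614 = (-1818 + 303*(-260)) - 8614 = (-1818 - 78780) - 8614 = -80598 - 8614 = -89212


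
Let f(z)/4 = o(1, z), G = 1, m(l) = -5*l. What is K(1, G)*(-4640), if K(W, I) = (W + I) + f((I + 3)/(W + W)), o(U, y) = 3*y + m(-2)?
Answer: -306240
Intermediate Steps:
o(U, y) = 10 + 3*y (o(U, y) = 3*y - 5*(-2) = 3*y + 10 = 10 + 3*y)
f(z) = 40 + 12*z (f(z) = 4*(10 + 3*z) = 40 + 12*z)
K(W, I) = 40 + I + W + 6*(3 + I)/W (K(W, I) = (W + I) + (40 + 12*((I + 3)/(W + W))) = (I + W) + (40 + 12*((3 + I)/((2*W)))) = (I + W) + (40 + 12*((3 + I)*(1/(2*W)))) = (I + W) + (40 + 12*((3 + I)/(2*W))) = (I + W) + (40 + 6*(3 + I)/W) = 40 + I + W + 6*(3 + I)/W)
K(1, G)*(-4640) = ((18 + 6*1 + 1*(40 + 1 + 1))/1)*(-4640) = (1*(18 + 6 + 1*42))*(-4640) = (1*(18 + 6 + 42))*(-4640) = (1*66)*(-4640) = 66*(-4640) = -306240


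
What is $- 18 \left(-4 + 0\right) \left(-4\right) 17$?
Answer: $-4896$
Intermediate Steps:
$- 18 \left(-4 + 0\right) \left(-4\right) 17 = - 18 \left(\left(-4\right) \left(-4\right)\right) 17 = \left(-18\right) 16 \cdot 17 = \left(-288\right) 17 = -4896$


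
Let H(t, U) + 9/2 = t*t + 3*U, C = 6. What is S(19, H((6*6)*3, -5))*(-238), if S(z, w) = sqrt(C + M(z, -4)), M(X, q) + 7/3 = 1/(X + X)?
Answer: -119*sqrt(47994)/57 ≈ -457.37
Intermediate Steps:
M(X, q) = -7/3 + 1/(2*X) (M(X, q) = -7/3 + 1/(X + X) = -7/3 + 1/(2*X))
H(t, U) = -9/2 + t**2 + 3*U (H(t, U) = -9/2 + (t*t + 3*U) = -9/2 + (t**2 + 3*U) = -9/2 + t**2 + 3*U)
S(z, w) = sqrt(6 + (3 - 14*z)/(6*z))
S(19, H((6*6)*3, -5))*(-238) = (sqrt(132 + 18/19)/6)*(-238) = (sqrt(2526/19)/6)*(-238) = ((sqrt(47994)/19)/6)*(-238) = (sqrt(47994)/114)*(-238) = -119*sqrt(47994)/57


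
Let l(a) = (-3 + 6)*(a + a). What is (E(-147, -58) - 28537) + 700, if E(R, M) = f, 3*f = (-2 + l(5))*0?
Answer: -27837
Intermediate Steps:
l(a) = 6*a (l(a) = 3*(2*a) = 6*a)
f = 0 (f = ((-2 + 6*5)*0)/3 = ((-2 + 30)*0)/3 = (28*0)/3 = (1/3)*0 = 0)
E(R, M) = 0
(E(-147, -58) - 28537) + 700 = (0 - 28537) + 700 = -28537 + 700 = -27837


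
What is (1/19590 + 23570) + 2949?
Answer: 519507211/19590 ≈ 26519.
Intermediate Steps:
(1/19590 + 23570) + 2949 = 461736301/19590 + 2949 = 519507211/19590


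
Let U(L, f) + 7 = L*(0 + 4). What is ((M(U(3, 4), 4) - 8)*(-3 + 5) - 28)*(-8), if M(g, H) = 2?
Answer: 320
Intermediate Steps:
U(L, f) = -7 + 4*L (U(L, f) = -7 + L*(0 + 4) = -7 + L*4 = -7 + 4*L)
((M(U(3, 4), 4) - 8)*(-3 + 5) - 28)*(-8) = ((2 - 8)*(-3 + 5) - 28)*(-8) = (-6*2 - 28)*(-8) = (-12 - 28)*(-8) = -40*(-8) = 320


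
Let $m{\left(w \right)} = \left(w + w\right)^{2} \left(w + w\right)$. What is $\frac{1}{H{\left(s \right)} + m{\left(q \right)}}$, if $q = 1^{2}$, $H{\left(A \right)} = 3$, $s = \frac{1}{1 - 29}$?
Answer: $\frac{1}{11} \approx 0.090909$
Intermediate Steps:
$s = - \frac{1}{28}$ ($s = \frac{1}{-28} = - \frac{1}{28} \approx -0.035714$)
$q = 1$
$m{\left(w \right)} = 8 w^{3}$ ($m{\left(w \right)} = \left(2 w\right)^{2} \cdot 2 w = 4 w^{2} \cdot 2 w = 8 w^{3}$)
$\frac{1}{H{\left(s \right)} + m{\left(q \right)}} = \frac{1}{3 + 8 \cdot 1^{3}} = \frac{1}{3 + 8 \cdot 1} = \frac{1}{3 + 8} = \frac{1}{11}$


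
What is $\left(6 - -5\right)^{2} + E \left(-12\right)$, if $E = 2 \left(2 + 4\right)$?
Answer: $-23$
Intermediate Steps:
$E = 12$ ($E = 2 \cdot 6 = 12$)
$\left(6 - -5\right)^{2} + E \left(-12\right) = \left(6 - -5\right)^{2} + 12 \left(-12\right) = \left(6 + 5\right)^{2} - 144 = 11^{2} - 144 = 121 - 144 = -23$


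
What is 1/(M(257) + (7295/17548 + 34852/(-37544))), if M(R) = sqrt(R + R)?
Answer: 3476310038598228/3484154668564773415 + 6781977738439696*sqrt(514)/3484154668564773415 ≈ 0.045128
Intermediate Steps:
M(R) = sqrt(2)*sqrt(R) (M(R) = sqrt(2*R) = sqrt(2)*sqrt(R))
1/(M(257) + (7295/17548 + 34852/(-37544))) = 1/(sqrt(2)*sqrt(257) + (7295/17548 + 34852/(-37544))) = 1/(sqrt(514) + (7295*(1/17548) + 34852*(-1/37544))) = 1/(sqrt(514) + (7295/17548 - 8713/9386)) = 1/(sqrt(514) - 42212427/82352764) = 1/(-42212427/82352764 + sqrt(514))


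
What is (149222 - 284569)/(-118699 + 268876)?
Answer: -135347/150177 ≈ -0.90125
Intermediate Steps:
(149222 - 284569)/(-118699 + 268876) = -135347/150177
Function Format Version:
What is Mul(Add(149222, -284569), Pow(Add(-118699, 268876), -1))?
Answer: Rational(-135347, 150177) ≈ -0.90125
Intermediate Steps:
Mul(Add(149222, -284569), Pow(Add(-118699, 268876), -1)) = Mul(-135347, Pow(150177, -1)) = Mul(-135347, Rational(1, 150177)) = Rational(-135347, 150177)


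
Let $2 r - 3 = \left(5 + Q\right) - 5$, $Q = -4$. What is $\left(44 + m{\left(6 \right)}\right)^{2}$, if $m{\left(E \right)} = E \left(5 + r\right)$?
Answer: $5041$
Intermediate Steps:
$r = - \frac{1}{2}$ ($r = \frac{3}{2} + \frac{\left(5 - 4\right) - 5}{2} = \frac{3}{2} + \frac{1 - 5}{2} = \frac{3}{2} + \frac{1}{2} \left(-4\right) = \frac{3}{2} - 2 = - \frac{1}{2} \approx -0.5$)
$m{\left(E \right)} = \frac{9 E}{2}$ ($m{\left(E \right)} = E \left(5 - \frac{1}{2}\right) = E \frac{9}{2} = \frac{9 E}{2}$)
$\left(44 + m{\left(6 \right)}\right)^{2} = \left(44 + \frac{9}{2} \cdot 6\right)^{2} = \left(44 + 27\right)^{2} = 71^{2} = 5041$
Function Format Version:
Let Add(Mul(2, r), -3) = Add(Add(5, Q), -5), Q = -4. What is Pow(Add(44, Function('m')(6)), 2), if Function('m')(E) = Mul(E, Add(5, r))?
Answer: 5041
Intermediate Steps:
r = Rational(-1, 2) (r = Add(Rational(3, 2), Mul(Rational(1, 2), Add(Add(5, -4), -5))) = Add(Rational(3, 2), Mul(Rational(1, 2), Add(1, -5))) = Add(Rational(3, 2), Mul(Rational(1, 2), -4)) = Add(Rational(3, 2), -2) = Rational(-1, 2) ≈ -0.50000)
Function('m')(E) = Mul(Rational(9, 2), E) (Function('m')(E) = Mul(E, Add(5, Rational(-1, 2))) = Mul(E, Rational(9, 2)) = Mul(Rational(9, 2), E))
Pow(Add(44, Function('m')(6)), 2) = Pow(Add(44, Mul(Rational(9, 2), 6)), 2) = Pow(Add(44, 27), 2) = Pow(71, 2) = 5041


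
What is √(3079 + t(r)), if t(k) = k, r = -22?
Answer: √3057 ≈ 55.290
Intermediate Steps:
√(3079 + t(r)) = √(3079 - 22) = √3057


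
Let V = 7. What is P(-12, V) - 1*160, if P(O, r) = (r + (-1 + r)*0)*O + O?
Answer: -256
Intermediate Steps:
P(O, r) = O + O*r (P(O, r) = (r + 0)*O + O = r*O + O = O*r + O = O + O*r)
P(-12, V) - 1*160 = -12*(1 + 7) - 1*160 = -12*8 - 160 = -96 - 160 = -256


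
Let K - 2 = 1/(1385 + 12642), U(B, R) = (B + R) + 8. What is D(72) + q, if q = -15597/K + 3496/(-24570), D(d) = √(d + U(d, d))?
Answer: -537550103411/68931135 + 4*√14 ≈ -7783.4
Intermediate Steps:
U(B, R) = 8 + B + R
K = 28055/14027 (K = 2 + 1/(1385 + 12642) = 2 + 1/14027 = 28055/14027 ≈ 2.0001)
D(d) = √(8 + 3*d) (D(d) = √(d + (8 + d + d)) = √(d + (8 + 2*d)) = √(8 + 3*d))
q = -537550103411/68931135 (q = -15597/28055/14027 + 3496/(-24570) = -15597*14027/28055 + 3496*(-1/24570) = -218779119/28055 - 1748/12285 = -537550103411/68931135 ≈ -7798.4)
D(72) + q = √(8 + 3*72) - 537550103411/68931135 = √(8 + 216) - 537550103411/68931135 = √224 - 537550103411/68931135 = 4*√14 - 537550103411/68931135 = -537550103411/68931135 + 4*√14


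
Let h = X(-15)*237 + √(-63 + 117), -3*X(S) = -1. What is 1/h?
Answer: 79/6187 - 3*√6/6187 ≈ 0.011581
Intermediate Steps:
X(S) = ⅓ (X(S) = -⅓*(-1) = ⅓)
h = 79 + 3*√6 (h = (⅓)*237 + √(-63 + 117) = 79 + √54 = 79 + 3*√6 ≈ 86.349)
1/h = 1/(79 + 3*√6)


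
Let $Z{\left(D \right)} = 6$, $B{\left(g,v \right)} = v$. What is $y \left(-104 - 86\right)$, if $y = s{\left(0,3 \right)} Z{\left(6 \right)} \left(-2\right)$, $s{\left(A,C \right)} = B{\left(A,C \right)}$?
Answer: $6840$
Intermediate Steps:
$s{\left(A,C \right)} = C$
$y = -36$ ($y = 3 \cdot 6 \left(-2\right) = 18 \left(-2\right) = -36$)
$y \left(-104 - 86\right) = - 36 \left(-104 - 86\right) = \left(-36\right) \left(-190\right) = 6840$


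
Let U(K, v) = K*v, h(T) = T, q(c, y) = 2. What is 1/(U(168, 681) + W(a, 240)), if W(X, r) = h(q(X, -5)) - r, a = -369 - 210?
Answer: 1/114170 ≈ 8.7589e-6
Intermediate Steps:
a = -579
W(X, r) = 2 - r
1/(U(168, 681) + W(a, 240)) = 1/(168*681 + (2 - 1*240)) = 1/(114408 + (2 - 240)) = 1/(114408 - 238) = 1/114170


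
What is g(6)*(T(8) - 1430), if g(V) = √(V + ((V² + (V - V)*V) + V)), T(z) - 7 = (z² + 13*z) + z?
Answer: -4988*√3 ≈ -8639.5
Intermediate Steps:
T(z) = 7 + z² + 14*z (T(z) = 7 + ((z² + 13*z) + z) = 7 + (z² + 14*z) = 7 + z² + 14*z)
g(V) = √(V² + 2*V) (g(V) = √(V + ((V² + 0*V) + V)) = √(V + ((V² + 0) + V)) = √(V + (V² + V)) = √(V + (V + V²)) = √(V² + 2*V))
g(6)*(T(8) - 1430) = √(6*(2 + 6))*((7 + 8² + 14*8) - 1430) = √(6*8)*((7 + 64 + 112) - 1430) = √48*(183 - 1430) = (4*√3)*(-1247) = -4988*√3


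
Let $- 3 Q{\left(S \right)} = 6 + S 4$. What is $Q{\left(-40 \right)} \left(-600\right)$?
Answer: $-30800$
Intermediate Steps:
$Q{\left(S \right)} = -2 - \frac{4 S}{3}$ ($Q{\left(S \right)} = - \frac{6 + S 4}{3} = - \frac{6 + 4 S}{3} = -2 - \frac{4 S}{3}$)
$Q{\left(-40 \right)} \left(-600\right) = \left(-2 - - \frac{160}{3}\right) \left(-600\right) = \left(-2 + \frac{160}{3}\right) \left(-600\right) = \frac{154}{3} \left(-600\right) = -30800$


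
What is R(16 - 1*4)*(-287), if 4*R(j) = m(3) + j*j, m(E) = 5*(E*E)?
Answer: -54243/4 ≈ -13561.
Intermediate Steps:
m(E) = 5*E²
R(j) = 45/4 + j²/4 (R(j) = (5*3² + j*j)/4 = (5*9 + j²)/4 = (45 + j²)/4 = 45/4 + j²/4)
R(16 - 1*4)*(-287) = (45/4 + (16 - 1*4)²/4)*(-287) = (45/4 + (16 - 4)²/4)*(-287) = (45/4 + (¼)*12²)*(-287) = (45/4 + (¼)*144)*(-287) = (45/4 + 36)*(-287) = (189/4)*(-287) = -54243/4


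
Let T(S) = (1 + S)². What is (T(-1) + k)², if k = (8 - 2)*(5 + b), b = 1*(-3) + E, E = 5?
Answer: 1764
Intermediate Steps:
b = 2 (b = 1*(-3) + 5 = -3 + 5 = 2)
k = 42 (k = (8 - 2)*(5 + 2) = 6*7 = 42)
(T(-1) + k)² = ((1 - 1)² + 42)² = (0² + 42)² = (0 + 42)² = 42² = 1764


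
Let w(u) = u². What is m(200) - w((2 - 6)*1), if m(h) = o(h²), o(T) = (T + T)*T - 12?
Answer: 3199999972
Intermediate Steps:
o(T) = -12 + 2*T² (o(T) = (2*T)*T - 12 = 2*T² - 12 = -12 + 2*T²)
m(h) = -12 + 2*h⁴ (m(h) = -12 + 2*(h²)² = -12 + 2*h⁴)
m(200) - w((2 - 6)*1) = (-12 + 2*200⁴) - ((2 - 6)*1)² = (-12 + 2*1600000000) - (-4*1)² = (-12 + 3200000000) - 1*(-4)² = 3199999988 - 1*16 = 3199999988 - 16 = 3199999972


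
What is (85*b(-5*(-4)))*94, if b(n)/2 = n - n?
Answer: 0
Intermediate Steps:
b(n) = 0 (b(n) = 2*(n - n) = 2*0 = 0)
(85*b(-5*(-4)))*94 = (85*0)*94 = 0*94 = 0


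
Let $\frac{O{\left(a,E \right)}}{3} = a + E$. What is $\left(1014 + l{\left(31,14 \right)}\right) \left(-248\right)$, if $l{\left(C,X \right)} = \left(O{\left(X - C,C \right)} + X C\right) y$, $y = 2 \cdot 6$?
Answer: $-1668048$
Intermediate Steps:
$O{\left(a,E \right)} = 3 E + 3 a$ ($O{\left(a,E \right)} = 3 \left(a + E\right) = 3 \left(E + a\right) = 3 E + 3 a$)
$y = 12$
$l{\left(C,X \right)} = 36 X + 12 C X$ ($l{\left(C,X \right)} = \left(\left(3 C + 3 \left(X - C\right)\right) + X C\right) 12 = \left(\left(3 C - \left(- 3 X + 3 C\right)\right) + C X\right) 12 = \left(3 X + C X\right) 12 = 36 X + 12 C X$)
$\left(1014 + l{\left(31,14 \right)}\right) \left(-248\right) = \left(1014 + 12 \cdot 14 \left(3 + 31\right)\right) \left(-248\right) = \left(1014 + 12 \cdot 14 \cdot 34\right) \left(-248\right) = \left(1014 + 5712\right) \left(-248\right) = 6726 \left(-248\right) = -1668048$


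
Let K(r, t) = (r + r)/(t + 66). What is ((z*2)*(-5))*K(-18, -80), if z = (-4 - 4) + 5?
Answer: 540/7 ≈ 77.143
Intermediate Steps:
z = -3 (z = -8 + 5 = -3)
K(r, t) = 2*r/(66 + t) (K(r, t) = (2*r)/(66 + t) = 2*r/(66 + t))
((z*2)*(-5))*K(-18, -80) = (-3*2*(-5))*(2*(-18)/(66 - 80)) = (-6*(-5))*(2*(-18)/(-14)) = 30*(2*(-18)*(-1/14)) = 30*(18/7) = 540/7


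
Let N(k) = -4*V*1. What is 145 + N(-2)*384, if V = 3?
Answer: -4463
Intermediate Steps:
N(k) = -12 (N(k) = -4*3*1 = -12*1 = -12)
145 + N(-2)*384 = 145 - 12*384 = 145 - 4608 = -4463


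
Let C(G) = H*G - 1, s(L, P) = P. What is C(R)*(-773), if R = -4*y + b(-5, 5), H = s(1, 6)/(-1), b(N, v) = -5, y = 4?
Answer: -96625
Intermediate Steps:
H = -6 (H = 6/(-1) = 6*(-1) = -6)
R = -21 (R = -4*4 - 5 = -16 - 5 = -21)
C(G) = -1 - 6*G (C(G) = -6*G - 1 = -1 - 6*G)
C(R)*(-773) = (-1 - 6*(-21))*(-773) = (-1 + 126)*(-773) = 125*(-773) = -96625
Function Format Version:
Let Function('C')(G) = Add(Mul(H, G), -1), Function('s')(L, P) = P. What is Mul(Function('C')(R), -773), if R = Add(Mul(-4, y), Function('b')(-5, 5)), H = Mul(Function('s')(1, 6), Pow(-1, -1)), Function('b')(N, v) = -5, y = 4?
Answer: -96625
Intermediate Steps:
H = -6 (H = Mul(6, Pow(-1, -1)) = Mul(6, -1) = -6)
R = -21 (R = Add(Mul(-4, 4), -5) = Add(-16, -5) = -21)
Function('C')(G) = Add(-1, Mul(-6, G)) (Function('C')(G) = Add(Mul(-6, G), -1) = Add(-1, Mul(-6, G)))
Mul(Function('C')(R), -773) = Mul(Add(-1, Mul(-6, -21)), -773) = Mul(Add(-1, 126), -773) = Mul(125, -773) = -96625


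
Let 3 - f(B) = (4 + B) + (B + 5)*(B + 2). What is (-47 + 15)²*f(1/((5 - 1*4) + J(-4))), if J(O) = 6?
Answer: -610304/49 ≈ -12455.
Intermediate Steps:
f(B) = -1 - B - (2 + B)*(5 + B) (f(B) = 3 - ((4 + B) + (B + 5)*(B + 2)) = 3 - ((4 + B) + (5 + B)*(2 + B)) = 3 - ((4 + B) + (2 + B)*(5 + B)) = 3 - (4 + B + (2 + B)*(5 + B)) = 3 + (-4 - B - (2 + B)*(5 + B)) = -1 - B - (2 + B)*(5 + B))
(-47 + 15)²*f(1/((5 - 1*4) + J(-4))) = (-47 + 15)²*(-11 - (1/((5 - 1*4) + 6))² - 8/((5 - 1*4) + 6)) = (-32)²*(-11 - (1/((5 - 4) + 6))² - 8/((5 - 4) + 6)) = 1024*(-11 - (1/(1 + 6))² - 8/(1 + 6)) = 1024*(-11 - (1/7)² - 8/7) = 1024*(-11 - (⅐)² - 8*⅐) = 1024*(-11 - 1*1/49 - 8/7) = 1024*(-11 - 1/49 - 8/7) = 1024*(-596/49) = -610304/49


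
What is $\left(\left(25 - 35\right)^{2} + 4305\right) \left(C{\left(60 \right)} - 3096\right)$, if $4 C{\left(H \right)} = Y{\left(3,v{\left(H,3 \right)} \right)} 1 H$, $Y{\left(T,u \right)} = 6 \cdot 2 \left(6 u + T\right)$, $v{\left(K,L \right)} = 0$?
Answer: $-11259180$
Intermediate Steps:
$Y{\left(T,u \right)} = 12 T + 72 u$ ($Y{\left(T,u \right)} = 12 \left(T + 6 u\right) = 12 T + 72 u$)
$C{\left(H \right)} = 9 H$ ($C{\left(H \right)} = \frac{\left(12 \cdot 3 + 72 \cdot 0\right) 1 H}{4} = \frac{\left(36 + 0\right) 1 H}{4} = \frac{36 \cdot 1 H}{4} = \frac{36 H}{4} = 9 H$)
$\left(\left(25 - 35\right)^{2} + 4305\right) \left(C{\left(60 \right)} - 3096\right) = \left(\left(25 - 35\right)^{2} + 4305\right) \left(9 \cdot 60 - 3096\right) = \left(\left(-10\right)^{2} + 4305\right) \left(540 - 3096\right) = \left(100 + 4305\right) \left(-2556\right) = 4405 \left(-2556\right) = -11259180$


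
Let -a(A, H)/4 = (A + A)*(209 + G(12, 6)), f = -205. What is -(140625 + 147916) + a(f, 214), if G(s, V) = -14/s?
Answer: 156917/3 ≈ 52306.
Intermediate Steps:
a(A, H) = -4988*A/3 (a(A, H) = -4*(A + A)*(209 - 14/12) = -4*2*A*(209 - 14*1/12) = -4*2*A*(209 - 7/6) = -4*2*A*1247/6 = -4988*A/3)
-(140625 + 147916) + a(f, 214) = -(140625 + 147916) - 4988/3*(-205) = -1*288541 + 1022540/3 = -288541 + 1022540/3 = 156917/3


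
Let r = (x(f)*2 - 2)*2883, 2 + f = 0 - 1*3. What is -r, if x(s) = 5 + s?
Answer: 5766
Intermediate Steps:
f = -5 (f = -2 + (0 - 1*3) = -2 + (0 - 3) = -2 - 3 = -5)
r = -5766 (r = ((5 - 5)*2 - 2)*2883 = (0*2 - 2)*2883 = (0 - 2)*2883 = -2*2883 = -5766)
-r = -1*(-5766) = 5766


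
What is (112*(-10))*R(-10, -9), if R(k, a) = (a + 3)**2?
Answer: -40320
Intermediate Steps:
R(k, a) = (3 + a)**2
(112*(-10))*R(-10, -9) = (112*(-10))*(3 - 9)**2 = -1120*(-6)**2 = -1120*36 = -40320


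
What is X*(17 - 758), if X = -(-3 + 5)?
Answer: 1482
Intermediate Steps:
X = -2 (X = -1*2 = -2)
X*(17 - 758) = -2*(17 - 758) = -2*(-741) = 1482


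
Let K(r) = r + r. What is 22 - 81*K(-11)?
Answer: 1804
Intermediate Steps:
K(r) = 2*r
22 - 81*K(-11) = 22 - 162*(-11) = 22 - 81*(-22) = 22 + 1782 = 1804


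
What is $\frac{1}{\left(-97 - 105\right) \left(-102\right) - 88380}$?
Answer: $- \frac{1}{67776} \approx -1.4754 \cdot 10^{-5}$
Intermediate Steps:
$\frac{1}{\left(-97 - 105\right) \left(-102\right) - 88380} = \frac{1}{\left(-202\right) \left(-102\right) - 88380} = \frac{1}{20604 - 88380} = \frac{1}{-67776} = - \frac{1}{67776}$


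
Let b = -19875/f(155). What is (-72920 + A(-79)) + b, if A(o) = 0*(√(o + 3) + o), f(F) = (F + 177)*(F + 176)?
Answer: -8013344515/109892 ≈ -72920.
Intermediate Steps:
f(F) = (176 + F)*(177 + F) (f(F) = (177 + F)*(176 + F) = (176 + F)*(177 + F))
A(o) = 0 (A(o) = 0*(√(3 + o) + o) = 0*(o + √(3 + o)) = 0)
b = -19875/109892 (b = -19875/(31152 + 155² + 353*155) = -19875/(31152 + 24025 + 54715) = -19875/109892 ≈ -0.18086)
(-72920 + A(-79)) + b = (-72920 + 0) - 19875/109892 = -72920 - 19875/109892 = -8013344515/109892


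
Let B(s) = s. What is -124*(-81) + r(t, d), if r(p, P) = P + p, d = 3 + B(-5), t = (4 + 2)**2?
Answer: 10078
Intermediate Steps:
t = 36 (t = 6**2 = 36)
d = -2 (d = 3 - 5 = -2)
-124*(-81) + r(t, d) = -124*(-81) + (-2 + 36) = 10044 + 34 = 10078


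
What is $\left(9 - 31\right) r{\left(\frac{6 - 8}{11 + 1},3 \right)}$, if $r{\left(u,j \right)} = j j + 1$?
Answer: $-220$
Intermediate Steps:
$r{\left(u,j \right)} = 1 + j^{2}$ ($r{\left(u,j \right)} = j^{2} + 1 = 1 + j^{2}$)
$\left(9 - 31\right) r{\left(\frac{6 - 8}{11 + 1},3 \right)} = \left(9 - 31\right) \left(1 + 3^{2}\right) = - 22 \left(1 + 9\right) = \left(-22\right) 10 = -220$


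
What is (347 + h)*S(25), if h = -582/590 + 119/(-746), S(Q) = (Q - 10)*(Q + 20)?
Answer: 10275133365/44014 ≈ 2.3345e+5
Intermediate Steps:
S(Q) = (-10 + Q)*(20 + Q)
h = -252191/220070 (h = -582*1/590 + 119*(-1/746) = -291/295 - 119/746 = -252191/220070 ≈ -1.1460)
(347 + h)*S(25) = (347 - 252191/220070)*(-200 + 25² + 10*25) = 76112099*(-200 + 625 + 250)/220070 = (76112099/220070)*675 = 10275133365/44014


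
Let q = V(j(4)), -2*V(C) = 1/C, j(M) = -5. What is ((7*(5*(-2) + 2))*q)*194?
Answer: -5432/5 ≈ -1086.4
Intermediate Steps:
V(C) = -1/(2*C)
q = ⅒ (q = -½/(-5) = -½*(-⅕) = ⅒ ≈ 0.10000)
((7*(5*(-2) + 2))*q)*194 = ((7*(5*(-2) + 2))*(⅒))*194 = ((7*(-10 + 2))*(⅒))*194 = ((7*(-8))*(⅒))*194 = -56*⅒*194 = -28/5*194 = -5432/5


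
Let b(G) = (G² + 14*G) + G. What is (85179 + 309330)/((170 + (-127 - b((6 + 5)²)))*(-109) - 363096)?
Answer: 131503/475307 ≈ 0.27667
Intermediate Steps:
b(G) = G² + 15*G
(85179 + 309330)/((170 + (-127 - b((6 + 5)²)))*(-109) - 363096) = (85179 + 309330)/((170 + (-127 - (6 + 5)²*(15 + (6 + 5)²)))*(-109) - 363096) = 394509/((170 + (-127 - 11²*(15 + 11²)))*(-109) - 363096) = 394509/((170 + (-127 - 121*(15 + 121)))*(-109) - 363096) = 394509/((170 + (-127 - 121*136))*(-109) - 363096) = 394509/((170 + (-127 - 1*16456))*(-109) - 363096) = 394509/((170 + (-127 - 16456))*(-109) - 363096) = 394509/((170 - 16583)*(-109) - 363096) = 394509/(-16413*(-109) - 363096) = 394509/(1789017 - 363096) = 394509/1425921 = 394509*(1/1425921) = 131503/475307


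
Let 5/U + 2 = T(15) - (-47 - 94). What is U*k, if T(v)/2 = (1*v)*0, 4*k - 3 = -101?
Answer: -245/278 ≈ -0.88130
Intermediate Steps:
k = -49/2 (k = ¾ + (¼)*(-101) = ¾ - 101/4 = -49/2 ≈ -24.500)
T(v) = 0 (T(v) = 2*((1*v)*0) = 2*(v*0) = 2*0 = 0)
U = 5/139 (U = 5/(-2 + (0 - (-47 - 94))) = 5/(-2 + (0 - 1*(-141))) = 5/(-2 + (0 + 141)) = 5/(-2 + 141) = 5/139 ≈ 0.035971)
U*k = (5/139)*(-49/2) = -245/278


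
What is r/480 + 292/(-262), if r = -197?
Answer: -95887/62880 ≈ -1.5249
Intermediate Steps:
r/480 + 292/(-262) = -197/480 + 292/(-262) = -197*1/480 + 292*(-1/262) = -197/480 - 146/131 = -95887/62880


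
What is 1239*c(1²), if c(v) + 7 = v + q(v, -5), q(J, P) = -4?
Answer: -12390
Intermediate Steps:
c(v) = -11 + v (c(v) = -7 + (v - 4) = -7 + (-4 + v) = -11 + v)
1239*c(1²) = 1239*(-11 + 1²) = 1239*(-11 + 1) = 1239*(-10) = -12390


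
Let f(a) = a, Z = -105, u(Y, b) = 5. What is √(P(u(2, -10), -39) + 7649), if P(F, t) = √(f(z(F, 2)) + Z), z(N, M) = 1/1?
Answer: √(7649 + 2*I*√26) ≈ 87.459 + 0.0583*I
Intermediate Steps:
z(N, M) = 1
P(F, t) = 2*I*√26 (P(F, t) = √(1 - 105) = √(-104) = 2*I*√26)
√(P(u(2, -10), -39) + 7649) = √(2*I*√26 + 7649) = √(7649 + 2*I*√26)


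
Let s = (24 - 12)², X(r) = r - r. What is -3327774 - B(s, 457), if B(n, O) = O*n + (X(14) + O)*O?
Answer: -3602431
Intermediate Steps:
X(r) = 0
s = 144 (s = 12² = 144)
B(n, O) = O² + O*n (B(n, O) = O*n + (0 + O)*O = O*n + O*O = O*n + O² = O² + O*n)
-3327774 - B(s, 457) = -3327774 - 457*(457 + 144) = -3327774 - 457*601 = -3327774 - 1*274657 = -3327774 - 274657 = -3602431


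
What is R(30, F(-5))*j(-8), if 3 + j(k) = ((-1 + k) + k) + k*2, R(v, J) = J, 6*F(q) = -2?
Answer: 12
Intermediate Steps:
F(q) = -⅓ (F(q) = (⅙)*(-2) = -⅓)
j(k) = -4 + 4*k (j(k) = -3 + (((-1 + k) + k) + k*2) = -3 + ((-1 + 2*k) + 2*k) = -3 + (-1 + 4*k) = -4 + 4*k)
R(30, F(-5))*j(-8) = -(-4 + 4*(-8))/3 = -(-4 - 32)/3 = -⅓*(-36) = 12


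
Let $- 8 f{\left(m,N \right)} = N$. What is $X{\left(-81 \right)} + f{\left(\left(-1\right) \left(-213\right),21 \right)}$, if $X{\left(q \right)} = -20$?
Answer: $- \frac{181}{8} \approx -22.625$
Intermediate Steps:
$f{\left(m,N \right)} = - \frac{N}{8}$
$X{\left(-81 \right)} + f{\left(\left(-1\right) \left(-213\right),21 \right)} = -20 - \frac{21}{8} = - \frac{181}{8}$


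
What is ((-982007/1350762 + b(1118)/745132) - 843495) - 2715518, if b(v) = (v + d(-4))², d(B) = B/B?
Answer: -1791065677644838417/503247995292 ≈ -3.5590e+6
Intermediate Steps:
d(B) = 1
b(v) = (1 + v)² (b(v) = (v + 1)² = (1 + v)²)
((-982007/1350762 + b(1118)/745132) - 843495) - 2715518 = ((-982007/1350762 + (1 + 1118)²/745132) - 843495) - 2715518 = ((-982007*1/1350762 + 1119²*(1/745132)) - 843495) - 2715518 = ((-982007/1350762 + 1252161*(1/745132)) - 843495) - 2715518 = ((-982007/1350762 + 1252161/745132) - 843495) - 2715518 = (479823328379/503247995292 - 843495) - 2715518 = -424486687965497161/503247995292 - 2715518 = -1791065677644838417/503247995292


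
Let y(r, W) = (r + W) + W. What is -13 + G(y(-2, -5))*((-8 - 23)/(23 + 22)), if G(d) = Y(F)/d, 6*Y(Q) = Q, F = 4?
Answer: -10499/810 ≈ -12.962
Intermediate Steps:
Y(Q) = Q/6
y(r, W) = r + 2*W (y(r, W) = (W + r) + W = r + 2*W)
G(d) = 2/(3*d) (G(d) = ((1/6)*4)/d = 2/(3*d))
-13 + G(y(-2, -5))*((-8 - 23)/(23 + 22)) = -13 + (2/(3*(-2 + 2*(-5))))*((-8 - 23)/(23 + 22)) = -13 + (2/(3*(-2 - 10)))*(-31/45) = -13 + ((2/3)/(-12))*(-31*1/45) = -13 + ((2/3)*(-1/12))*(-31/45) = -13 - 1/18*(-31/45) = -13 + 31/810 = -10499/810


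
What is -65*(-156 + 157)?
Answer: -65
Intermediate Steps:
-65*(-156 + 157) = -65*1 = -65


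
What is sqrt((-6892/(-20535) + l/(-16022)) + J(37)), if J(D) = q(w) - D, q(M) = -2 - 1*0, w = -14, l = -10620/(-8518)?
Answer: I*sqrt(13863938101670080427970)/18935961195 ≈ 6.2181*I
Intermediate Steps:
l = 5310/4259 (l = -10620*(-1/8518) = 5310/4259 ≈ 1.2468)
q(M) = -2 (q(M) = -2 + 0 = -2)
J(D) = -2 - D
sqrt((-6892/(-20535) + l/(-16022)) + J(37)) = sqrt((-6892/(-20535) + (5310/4259)/(-16022)) + (-2 - 1*37)) = sqrt((-6892*(-1/20535) + (5310/4259)*(-1/16022)) + (-2 - 37)) = sqrt((6892/20535 - 2655/34118849) - 39) = sqrt(235092586883/700630564215 - 39) = sqrt(-27089499417502/700630564215) = I*sqrt(13863938101670080427970)/18935961195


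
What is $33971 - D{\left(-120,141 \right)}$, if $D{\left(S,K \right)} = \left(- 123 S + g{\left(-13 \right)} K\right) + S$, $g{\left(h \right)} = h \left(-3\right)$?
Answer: $13832$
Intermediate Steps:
$g{\left(h \right)} = - 3 h$
$D{\left(S,K \right)} = - 122 S + 39 K$ ($D{\left(S,K \right)} = \left(- 123 S + \left(-3\right) \left(-13\right) K\right) + S = \left(- 123 S + 39 K\right) + S = - 122 S + 39 K$)
$33971 - D{\left(-120,141 \right)} = 33971 - \left(\left(-122\right) \left(-120\right) + 39 \cdot 141\right) = 33971 - \left(14640 + 5499\right) = 33971 - 20139 = 13832$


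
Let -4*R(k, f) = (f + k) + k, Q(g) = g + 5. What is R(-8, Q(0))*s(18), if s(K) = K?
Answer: 99/2 ≈ 49.500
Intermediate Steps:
Q(g) = 5 + g
R(k, f) = -k/2 - f/4 (R(k, f) = -((f + k) + k)/4 = -(f + 2*k)/4 = -k/2 - f/4)
R(-8, Q(0))*s(18) = (-½*(-8) - (5 + 0)/4)*18 = (4 - ¼*5)*18 = (4 - 5/4)*18 = (11/4)*18 = 99/2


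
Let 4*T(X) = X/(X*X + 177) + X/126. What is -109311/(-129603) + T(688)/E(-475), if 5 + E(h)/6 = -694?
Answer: 2278521669329126/2702539335632031 ≈ 0.84310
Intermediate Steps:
E(h) = -4194 (E(h) = -30 + 6*(-694) = -30 - 4164 = -4194)
T(X) = X/504 + X/(4*(177 + X²)) (T(X) = (X/(X*X + 177) + X/126)/4 = (X/(X² + 177) + X*(1/126))/4 = (X/(177 + X²) + X/126)/4 = (X/126 + X/(177 + X²))/4 = X/504 + X/(4*(177 + X²)))
-109311/(-129603) + T(688)/E(-475) = -109311/(-129603) + ((1/504)*688*(303 + 688²)/(177 + 688²))/(-4194) = -109311*(-1/129603) + ((1/504)*688*(303 + 473344)/(177 + 473344))*(-1/4194) = 36437/43201 + ((1/504)*688*473647/473521)*(-1/4194) = 36437/43201 + ((1/504)*688*(1/473521)*473647)*(-1/4194) = 36437/43201 + (40733642/29831823)*(-1/4194) = 36437/43201 - 20366821/62557332831 = 2278521669329126/2702539335632031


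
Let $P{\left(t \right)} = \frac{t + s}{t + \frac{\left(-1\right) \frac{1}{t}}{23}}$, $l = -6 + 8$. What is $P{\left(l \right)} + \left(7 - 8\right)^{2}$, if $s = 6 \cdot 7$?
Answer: $\frac{2115}{91} \approx 23.242$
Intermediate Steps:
$s = 42$
$l = 2$
$P{\left(t \right)} = \frac{42 + t}{t - \frac{1}{23 t}}$ ($P{\left(t \right)} = \frac{t + 42}{t + \frac{\left(-1\right) \frac{1}{t}}{23}} = \frac{42 + t}{t + - \frac{1}{t} \frac{1}{23}} = \frac{42 + t}{t - \frac{1}{23 t}}$)
$P{\left(l \right)} + \left(7 - 8\right)^{2} = 23 \cdot 2 \frac{1}{-1 + 23 \cdot 2^{2}} \left(42 + 2\right) + \left(7 - 8\right)^{2} = 23 \cdot 2 \frac{1}{-1 + 23 \cdot 4} \cdot 44 + \left(-1\right)^{2} = 23 \cdot 2 \frac{1}{-1 + 92} \cdot 44 + 1 = 23 \cdot 2 \cdot \frac{1}{91} \cdot 44 + 1 = \frac{2024}{91} + 1 = \frac{2115}{91}$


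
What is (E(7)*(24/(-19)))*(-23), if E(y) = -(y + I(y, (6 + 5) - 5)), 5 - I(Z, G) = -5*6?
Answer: -23184/19 ≈ -1220.2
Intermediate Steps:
I(Z, G) = 35 (I(Z, G) = 5 - (-5)*6 = 5 - 1*(-30) = 5 + 30 = 35)
E(y) = -35 - y (E(y) = -(y + 35) = -(35 + y) = -35 - y)
(E(7)*(24/(-19)))*(-23) = ((-35 - 1*7)*(24/(-19)))*(-23) = ((-35 - 7)*(24*(-1/19)))*(-23) = -42*(-24/19)*(-23) = (1008/19)*(-23) = -23184/19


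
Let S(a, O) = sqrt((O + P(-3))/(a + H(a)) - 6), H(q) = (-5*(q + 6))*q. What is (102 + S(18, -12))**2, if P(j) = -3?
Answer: (72828 + I*sqrt(3055206))**2/509796 ≈ 10398.0 + 499.4*I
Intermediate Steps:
H(q) = q*(-30 - 5*q) (H(q) = (-5*(6 + q))*q = (-30 - 5*q)*q = q*(-30 - 5*q))
S(a, O) = sqrt(-6 + (-3 + O)/(a - 5*a*(6 + a))) (S(a, O) = sqrt((O - 3)/(a - 5*a*(6 + a)) - 6) = sqrt((-3 + O)/(a - 5*a*(6 + a)) - 6) = sqrt(-6 + (-3 + O)/(a - 5*a*(6 + a))))
(102 + S(18, -12))**2 = (102 + sqrt((3 - 1*(-12) - 174*18 - 30*18**2)/(18*(29 + 5*18))))**2 = (102 + sqrt((3 + 12 - 3132 - 30*324)/(18*(29 + 90))))**2 = (102 + sqrt((1/18)*(3 + 12 - 3132 - 9720)/119))**2 = (102 + sqrt((1/18)*(1/119)*(-12837)))**2 = (102 + sqrt(-4279/714))**2 = (102 + I*sqrt(3055206)/714)**2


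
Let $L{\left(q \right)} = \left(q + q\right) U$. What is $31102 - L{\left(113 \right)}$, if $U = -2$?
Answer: $31554$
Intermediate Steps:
$L{\left(q \right)} = - 4 q$ ($L{\left(q \right)} = \left(q + q\right) \left(-2\right) = 2 q \left(-2\right) = - 4 q$)
$31102 - L{\left(113 \right)} = 31102 - \left(-4\right) 113 = 31102 - -452 = 31102 + 452 = 31554$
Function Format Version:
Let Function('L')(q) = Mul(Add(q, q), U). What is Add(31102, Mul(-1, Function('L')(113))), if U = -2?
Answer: 31554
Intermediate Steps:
Function('L')(q) = Mul(-4, q) (Function('L')(q) = Mul(Add(q, q), -2) = Mul(Mul(2, q), -2) = Mul(-4, q))
Add(31102, Mul(-1, Function('L')(113))) = Add(31102, Mul(-1, Mul(-4, 113))) = Add(31102, Mul(-1, -452)) = Add(31102, 452) = 31554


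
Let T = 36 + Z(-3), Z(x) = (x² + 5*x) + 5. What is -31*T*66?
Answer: -71610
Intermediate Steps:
Z(x) = 5 + x² + 5*x
T = 35 (T = 36 + (5 + (-3)² + 5*(-3)) = 36 + (5 + 9 - 15) = 36 - 1 = 35)
-31*T*66 = -31*35*66 = -1085*66 = -71610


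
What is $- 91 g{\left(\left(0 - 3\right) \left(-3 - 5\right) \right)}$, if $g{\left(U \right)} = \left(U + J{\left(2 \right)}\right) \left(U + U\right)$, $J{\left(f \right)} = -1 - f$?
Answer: $-91728$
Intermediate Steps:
$g{\left(U \right)} = 2 U \left(-3 + U\right)$ ($g{\left(U \right)} = \left(U - 3\right) \left(U + U\right) = \left(U - 3\right) 2 U = \left(-3 + U\right) 2 U = 2 U \left(-3 + U\right)$)
$- 91 g{\left(\left(0 - 3\right) \left(-3 - 5\right) \right)} = - 91 \cdot 2 \left(0 - 3\right) \left(-3 - 5\right) \left(-3 + \left(0 - 3\right) \left(-3 - 5\right)\right) = - 91 \cdot 2 \left(\left(-3\right) \left(-8\right)\right) \left(-3 - -24\right) = - 91 \cdot 2 \cdot 24 \left(-3 + 24\right) = - 91 \cdot 2 \cdot 24 \cdot 21 = \left(-91\right) 1008 = -91728$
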